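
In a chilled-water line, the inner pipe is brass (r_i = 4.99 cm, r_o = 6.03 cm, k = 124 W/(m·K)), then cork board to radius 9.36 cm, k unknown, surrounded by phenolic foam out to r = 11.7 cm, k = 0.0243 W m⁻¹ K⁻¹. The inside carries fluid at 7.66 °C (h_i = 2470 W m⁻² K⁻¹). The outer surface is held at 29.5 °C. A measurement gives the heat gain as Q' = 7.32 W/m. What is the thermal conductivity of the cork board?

ΣR = ΔT/Q' = |7.66 − 29.5|/7.32 = 2.984 m·K/W
Known resistances:
  R'_conv,in = 1/(2πr h) = 1/(2π·0.0499·2470) = 0.001291 m·K/W
  R'_brass = ln(0.0603/0.0499)/(2πk) = 0.1893/(2π·124) = 2.430×10^-4 m·K/W
  R'_phenolic foam = ln(0.117/0.0936)/(2πk) = 0.2231/(2π·0.0243) = 1.461 m·K/W
R_cork board = ΣR − ΣR_known = 2.984 − 1.463 = 1.521 m·K/W
ln(r₂/r₁)/(2πk) = 1.521 ⇒ k = 0.4397/(2π·1.521) = 0.0460 W/m·K

k = 0.0460 W/m·K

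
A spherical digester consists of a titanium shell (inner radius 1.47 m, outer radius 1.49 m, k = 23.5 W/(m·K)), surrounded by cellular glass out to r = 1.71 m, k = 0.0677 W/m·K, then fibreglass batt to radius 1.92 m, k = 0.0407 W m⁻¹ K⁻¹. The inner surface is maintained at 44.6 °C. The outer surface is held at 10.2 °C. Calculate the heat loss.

Q = 152 W

Resistance network (inner→outer):
  R_titanium = (1/1.47 − 1/1.49)/(4πk) = 0.009131/(4π·23.5) = 3.092×10^-5 K/W
  R_cellular glass = (1/1.49 − 1/1.71)/(4πk) = 0.08635/(4π·0.0677) = 0.1015 K/W
  R_fibreglass batt = (1/1.71 − 1/1.92)/(4πk) = 0.06396/(4π·0.0407) = 0.1251 K/W
ΣR = 3.092×10^-5 + 0.1015 + 0.1251 = 0.2266 K/W
Q = ΔT/ΣR = (44.6 °C − 10.2 °C)/0.2266 = 152 W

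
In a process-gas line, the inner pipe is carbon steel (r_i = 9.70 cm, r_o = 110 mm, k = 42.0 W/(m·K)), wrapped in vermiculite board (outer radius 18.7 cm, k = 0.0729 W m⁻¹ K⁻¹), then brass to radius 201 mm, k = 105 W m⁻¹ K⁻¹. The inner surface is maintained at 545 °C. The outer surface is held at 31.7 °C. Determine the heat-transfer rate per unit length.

Q' = 443 W/m

Series thermal resistances, inner to outer:
  R'_carbon steel = ln(0.110/0.0970)/(2πk) = 0.1258/(2π·42.0) = 4.766×10^-4 m·K/W
  R'_vermiculite board = ln(0.187/0.110)/(2πk) = 0.5306/(2π·0.0729) = 1.158 m·K/W
  R'_brass = ln(0.201/0.187)/(2πk) = 0.07220/(2π·105) = 1.094×10^-4 m·K/W
ΣR = 4.766×10^-4 + 1.158 + 1.094×10^-4 = 1.159 m·K/W
Q' = ΔT/ΣR = (545 °C − 31.7 °C)/1.159 = 443 W/m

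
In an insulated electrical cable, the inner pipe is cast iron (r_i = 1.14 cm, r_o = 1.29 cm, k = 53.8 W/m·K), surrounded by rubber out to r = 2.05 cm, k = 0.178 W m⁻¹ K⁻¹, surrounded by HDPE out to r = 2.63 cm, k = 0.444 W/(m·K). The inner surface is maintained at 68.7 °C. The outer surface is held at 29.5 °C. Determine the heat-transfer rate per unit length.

Treat each layer as a resistance in series:
  R'_cast iron = ln(0.0129/0.0114)/(2πk) = 0.1236/(2π·53.8) = 3.657×10^-4 m·K/W
  R'_rubber = ln(0.0205/0.0129)/(2πk) = 0.4632/(2π·0.178) = 0.4142 m·K/W
  R'_HDPE = ln(0.0263/0.0205)/(2πk) = 0.2491/(2π·0.444) = 0.08931 m·K/W
ΣR = 3.657×10^-4 + 0.4142 + 0.08931 = 0.5039 m·K/W
Q' = ΔT/ΣR = (68.7 °C − 29.5 °C)/0.5039 = 77.8 W/m

Q' = 77.8 W/m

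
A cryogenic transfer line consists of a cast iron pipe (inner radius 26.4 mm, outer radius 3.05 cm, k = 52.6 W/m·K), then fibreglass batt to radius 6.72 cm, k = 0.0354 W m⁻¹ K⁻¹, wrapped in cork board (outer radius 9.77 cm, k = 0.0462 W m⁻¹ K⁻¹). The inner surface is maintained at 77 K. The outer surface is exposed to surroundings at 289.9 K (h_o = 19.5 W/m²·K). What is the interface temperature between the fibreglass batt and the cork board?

T = 230.6 K

Treat each layer as a resistance in series:
  R'_cast iron = ln(0.0305/0.0264)/(2πk) = 0.1444/(2π·52.6) = 4.368×10^-4 m·K/W
  R'_fibreglass batt = ln(0.0672/0.0305)/(2πk) = 0.7899/(2π·0.0354) = 3.552 m·K/W
  R'_cork board = ln(0.0977/0.0672)/(2πk) = 0.3742/(2π·0.0462) = 1.289 m·K/W
  R'_conv,out = 1/(2πr h) = 1/(2π·0.0977·19.5) = 0.08354 m·K/W
ΣR = 4.368×10^-4 + 3.552 + 1.289 + 0.08354 = 4.925 m·K/W
Q' = ΔT/ΣR = (77 K − 289.9 K)/4.925 = -43.23 W/m
From the inner boundary to the fibreglass batt/cork board interface, ΣR_partial = 3.552 m·K/W.
T_interface = T_in − Q'·ΣR_partial = 77 K − (-43.23)(3.552) = 230.6 K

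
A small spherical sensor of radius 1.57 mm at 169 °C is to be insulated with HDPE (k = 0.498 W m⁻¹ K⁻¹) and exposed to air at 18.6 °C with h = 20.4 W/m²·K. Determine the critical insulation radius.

r_cr = 4.88 cm

For a sphere, r_cr = 2k_ins/h = 2·0.498/20.4 = 0.0488 m = 4.88 cm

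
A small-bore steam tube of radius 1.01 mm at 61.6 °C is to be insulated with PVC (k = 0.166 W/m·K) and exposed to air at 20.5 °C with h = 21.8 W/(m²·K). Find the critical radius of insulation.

For a cylinder, r_cr = k_ins/h = 0.166/21.8 = 0.00761 m = 0.761 cm

r_cr = 0.761 cm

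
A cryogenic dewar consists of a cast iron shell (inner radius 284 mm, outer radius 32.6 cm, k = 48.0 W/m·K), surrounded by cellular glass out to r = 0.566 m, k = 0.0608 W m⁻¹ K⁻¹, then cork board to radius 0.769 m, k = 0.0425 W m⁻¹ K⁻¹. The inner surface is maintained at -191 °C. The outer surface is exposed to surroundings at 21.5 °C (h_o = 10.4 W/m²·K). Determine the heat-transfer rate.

Treat each layer as a resistance in series:
  R_cast iron = (1/0.284 − 1/0.326)/(4πk) = 0.4536/(4π·48.0) = 7.521×10^-4 K/W
  R_cellular glass = (1/0.326 − 1/0.566)/(4πk) = 1.301/(4π·0.0608) = 1.702 K/W
  R_cork board = (1/0.566 − 1/0.769)/(4πk) = 0.4664/(4π·0.0425) = 0.8733 K/W
  R_conv,out = 1/(4πr²h) = 1/(4π·0.769²·10.4) = 0.01294 K/W
ΣR = 7.521×10^-4 + 1.702 + 0.8733 + 0.01294 = 2.589 K/W
Q = ΔT/ΣR = (-191 °C − 21.5 °C)/2.589 = -82.1 W
(Negative Q ⇒ heat flows inward; heat gain = 82.1 W.)

Q = 82.1 W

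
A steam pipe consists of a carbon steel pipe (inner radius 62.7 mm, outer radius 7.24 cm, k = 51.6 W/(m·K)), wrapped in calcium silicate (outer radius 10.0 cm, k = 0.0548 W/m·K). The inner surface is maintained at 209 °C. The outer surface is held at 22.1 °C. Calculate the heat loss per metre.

Q' = 199 W/m

Series thermal resistances, inner to outer:
  R'_carbon steel = ln(0.0724/0.0627)/(2πk) = 0.1438/(2π·51.6) = 4.437×10^-4 m·K/W
  R'_calcium silicate = ln(0.100/0.0724)/(2πk) = 0.3230/(2π·0.0548) = 0.9380 m·K/W
ΣR = 4.437×10^-4 + 0.9380 = 0.9384 m·K/W
Q' = ΔT/ΣR = (209 °C − 22.1 °C)/0.9384 = 199 W/m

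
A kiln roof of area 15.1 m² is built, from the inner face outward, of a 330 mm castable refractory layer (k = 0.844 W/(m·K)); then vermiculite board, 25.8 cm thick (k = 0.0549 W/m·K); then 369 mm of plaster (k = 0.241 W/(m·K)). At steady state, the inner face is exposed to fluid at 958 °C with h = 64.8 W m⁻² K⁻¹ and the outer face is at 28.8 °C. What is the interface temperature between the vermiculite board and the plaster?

T = 243 °C

Treat each layer as a resistance in series:
  R_conv,in = 1/(hA) = 1/(64.8·15.1) = 0.001022 K/W
  R_castable refractory = L/(kA) = 0.330/(0.844·15.1) = 0.02589 K/W
  R_vermiculite board = L/(kA) = 0.258/(0.0549·15.1) = 0.3112 K/W
  R_plaster = L/(kA) = 0.369/(0.241·15.1) = 0.1014 K/W
ΣR = 0.001022 + 0.02589 + 0.3112 + 0.1014 = 0.4395 K/W
Q = ΔT/ΣR = (958 °C − 28.8 °C)/0.4395 = 2114 W
From the inner boundary to the vermiculite board/plaster interface, ΣR_partial = 0.3381 K/W.
T_interface = T_in − Q·ΣR_partial = 958 °C − (2114)(0.3381) = 243 °C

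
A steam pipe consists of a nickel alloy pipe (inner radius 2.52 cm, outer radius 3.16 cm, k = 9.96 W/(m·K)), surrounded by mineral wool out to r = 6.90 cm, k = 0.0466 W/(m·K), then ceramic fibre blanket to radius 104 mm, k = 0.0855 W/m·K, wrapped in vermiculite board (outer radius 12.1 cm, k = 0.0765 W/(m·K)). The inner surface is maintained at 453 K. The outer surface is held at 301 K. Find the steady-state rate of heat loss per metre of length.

Q' = 40.5 W/m

Treat each layer as a resistance in series:
  R'_nickel alloy = ln(0.0316/0.0252)/(2πk) = 0.2263/(2π·9.96) = 0.003616 m·K/W
  R'_mineral wool = ln(0.0690/0.0316)/(2πk) = 0.7809/(2π·0.0466) = 2.667 m·K/W
  R'_ceramic fibre blanket = ln(0.104/0.0690)/(2πk) = 0.4103/(2π·0.0855) = 0.7637 m·K/W
  R'_vermiculite board = ln(0.121/0.104)/(2πk) = 0.1514/(2π·0.0765) = 0.3150 m·K/W
ΣR = 0.003616 + 2.667 + 0.7637 + 0.3150 = 3.749 m·K/W
Q' = ΔT/ΣR = (453 K − 301 K)/3.749 = 40.5 W/m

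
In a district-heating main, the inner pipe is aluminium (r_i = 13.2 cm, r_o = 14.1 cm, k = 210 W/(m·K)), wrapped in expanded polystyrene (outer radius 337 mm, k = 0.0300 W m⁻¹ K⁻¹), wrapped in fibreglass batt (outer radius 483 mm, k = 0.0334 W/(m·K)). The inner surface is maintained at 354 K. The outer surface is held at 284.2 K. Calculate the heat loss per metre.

Treat each layer as a resistance in series:
  R'_aluminium = ln(0.141/0.132)/(2πk) = 0.06596/(2π·210) = 4.999×10^-5 m·K/W
  R'_expanded polystyrene = ln(0.337/0.141)/(2πk) = 0.8713/(2π·0.0300) = 4.623 m·K/W
  R'_fibreglass batt = ln(0.483/0.337)/(2πk) = 0.3599/(2π·0.0334) = 1.715 m·K/W
ΣR = 4.999×10^-5 + 4.623 + 1.715 = 6.338 m·K/W
Q' = ΔT/ΣR = (354 K − 284.2 K)/6.338 = 11.0 W/m

Q' = 11.0 W/m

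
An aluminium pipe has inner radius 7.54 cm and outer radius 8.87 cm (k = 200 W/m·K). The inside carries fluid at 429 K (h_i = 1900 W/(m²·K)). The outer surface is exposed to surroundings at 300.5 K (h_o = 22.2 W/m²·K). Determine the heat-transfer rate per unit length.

Q' = 1570 W/m

Resistance network (inner→outer):
  R'_conv,in = 1/(2πr h) = 1/(2π·0.0754·1900) = 0.001111 m·K/W
  R'_aluminium = ln(0.0887/0.0754)/(2πk) = 0.1625/(2π·200) = 1.293×10^-4 m·K/W
  R'_conv,out = 1/(2πr h) = 1/(2π·0.0887·22.2) = 0.08082 m·K/W
ΣR = 0.001111 + 1.293×10^-4 + 0.08082 = 0.08206 m·K/W
Q' = ΔT/ΣR = (429 K − 300.5 K)/0.08206 = 1570 W/m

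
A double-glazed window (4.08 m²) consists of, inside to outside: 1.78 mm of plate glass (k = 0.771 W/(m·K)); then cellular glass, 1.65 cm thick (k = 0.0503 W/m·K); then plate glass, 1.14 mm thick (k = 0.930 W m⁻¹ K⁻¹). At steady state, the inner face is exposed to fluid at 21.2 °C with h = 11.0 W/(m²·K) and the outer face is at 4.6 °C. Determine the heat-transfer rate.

Q = 160 W

Series thermal resistances, inner to outer:
  R_conv,in = 1/(hA) = 1/(11.0·4.08) = 0.02228 K/W
  R_plate glass = L/(kA) = 0.00178/(0.771·4.08) = 5.659×10^-4 K/W
  R_cellular glass = L/(kA) = 0.0165/(0.0503·4.08) = 0.08040 K/W
  R_plate glass = L/(kA) = 0.00114/(0.930·4.08) = 3.004×10^-4 K/W
ΣR = 0.02228 + 5.659×10^-4 + 0.08040 + 3.004×10^-4 = 0.1035 K/W
Q = ΔT/ΣR = (21.2 °C − 4.6 °C)/0.1035 = 160 W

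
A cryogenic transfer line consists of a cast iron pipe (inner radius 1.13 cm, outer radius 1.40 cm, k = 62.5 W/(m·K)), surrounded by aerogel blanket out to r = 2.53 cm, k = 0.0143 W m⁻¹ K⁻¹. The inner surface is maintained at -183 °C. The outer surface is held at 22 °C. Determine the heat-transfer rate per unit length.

Q' = 31.1 W/m

Resistance network (inner→outer):
  R'_cast iron = ln(0.0140/0.0113)/(2πk) = 0.2143/(2π·62.5) = 5.456×10^-4 m·K/W
  R'_aerogel blanket = ln(0.0253/0.0140)/(2πk) = 0.5917/(2π·0.0143) = 6.586 m·K/W
ΣR = 5.456×10^-4 + 6.586 = 6.587 m·K/W
Q' = ΔT/ΣR = (-183 °C − 22 °C)/6.587 = -31.1 W/m
(Negative Q' ⇒ heat flows inward; heat gain = 31.1 W/m.)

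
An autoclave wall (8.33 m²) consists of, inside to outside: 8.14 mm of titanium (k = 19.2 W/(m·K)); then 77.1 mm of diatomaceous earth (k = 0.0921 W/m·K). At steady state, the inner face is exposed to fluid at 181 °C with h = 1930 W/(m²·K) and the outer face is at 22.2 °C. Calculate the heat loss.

Series thermal resistances, inner to outer:
  R_conv,in = 1/(hA) = 1/(1930·8.33) = 6.220×10^-5 K/W
  R_titanium = L/(kA) = 0.00814/(19.2·8.33) = 5.090×10^-5 K/W
  R_diatomaceous earth = L/(kA) = 0.0771/(0.0921·8.33) = 0.1005 K/W
ΣR = 6.220×10^-5 + 5.090×10^-5 + 0.1005 = 0.1006 K/W
Q = ΔT/ΣR = (181 °C − 22.2 °C)/0.1006 = 1580 W

Q = 1580 W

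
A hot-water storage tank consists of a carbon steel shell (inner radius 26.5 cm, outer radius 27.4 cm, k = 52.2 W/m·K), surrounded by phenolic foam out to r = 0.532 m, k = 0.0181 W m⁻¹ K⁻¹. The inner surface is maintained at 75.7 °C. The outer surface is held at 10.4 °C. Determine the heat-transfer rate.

Resistance network (inner→outer):
  R_carbon steel = (1/0.265 − 1/0.274)/(4πk) = 0.1239/(4π·52.2) = 1.890×10^-4 K/W
  R_phenolic foam = (1/0.274 − 1/0.532)/(4πk) = 1.770/(4π·0.0181) = 7.782 K/W
ΣR = 1.890×10^-4 + 7.782 = 7.782 K/W
Q = ΔT/ΣR = (75.7 °C − 10.4 °C)/7.782 = 8.39 W

Q = 8.39 W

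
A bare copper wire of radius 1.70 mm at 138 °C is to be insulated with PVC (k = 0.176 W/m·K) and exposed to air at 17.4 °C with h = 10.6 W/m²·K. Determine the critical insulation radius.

For a cylinder, r_cr = k_ins/h = 0.176/10.6 = 0.0166 m = 1.66 cm

r_cr = 1.66 cm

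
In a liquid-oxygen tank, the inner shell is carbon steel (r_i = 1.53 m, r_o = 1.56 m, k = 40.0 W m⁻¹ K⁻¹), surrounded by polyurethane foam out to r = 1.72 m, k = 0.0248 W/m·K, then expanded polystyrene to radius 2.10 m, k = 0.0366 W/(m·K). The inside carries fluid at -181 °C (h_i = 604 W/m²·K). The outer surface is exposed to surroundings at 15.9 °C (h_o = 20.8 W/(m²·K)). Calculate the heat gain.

Resistance network (inner→outer):
  R_conv,in = 1/(4πr²h) = 1/(4π·1.53²·604) = 5.628×10^-5 K/W
  R_carbon steel = (1/1.53 − 1/1.56)/(4πk) = 0.01257/(4π·40.0) = 2.501×10^-5 K/W
  R_polyurethane foam = (1/1.56 − 1/1.72)/(4πk) = 0.05963/(4π·0.0248) = 0.1913 K/W
  R_expanded polystyrene = (1/1.72 − 1/2.10)/(4πk) = 0.1052/(4π·0.0366) = 0.2287 K/W
  R_conv,out = 1/(4πr²h) = 1/(4π·2.10²·20.8) = 8.675×10^-4 K/W
ΣR = 5.628×10^-5 + 2.501×10^-5 + 0.1913 + 0.2287 + 8.675×10^-4 = 0.4209 K/W
Q = ΔT/ΣR = (-181 °C − 15.9 °C)/0.4209 = -468 W
(Negative Q ⇒ heat flows inward; heat gain = 468 W.)

Q = 468 W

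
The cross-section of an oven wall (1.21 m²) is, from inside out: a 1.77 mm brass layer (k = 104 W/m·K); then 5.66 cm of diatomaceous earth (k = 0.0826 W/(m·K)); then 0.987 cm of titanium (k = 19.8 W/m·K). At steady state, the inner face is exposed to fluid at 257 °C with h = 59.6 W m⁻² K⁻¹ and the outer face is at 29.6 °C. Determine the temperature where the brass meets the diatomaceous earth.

T = 252 °C

Treat each layer as a resistance in series:
  R_conv,in = 1/(hA) = 1/(59.6·1.21) = 0.01387 K/W
  R_brass = L/(kA) = 0.00177/(104·1.21) = 1.407×10^-5 K/W
  R_diatomaceous earth = L/(kA) = 0.0566/(0.0826·1.21) = 0.5663 K/W
  R_titanium = L/(kA) = 0.00987/(19.8·1.21) = 4.120×10^-4 K/W
ΣR = 0.01387 + 1.407×10^-5 + 0.5663 + 4.120×10^-4 = 0.5806 K/W
Q = ΔT/ΣR = (257 °C − 29.6 °C)/0.5806 = 391.7 W
From the inner boundary to the brass/diatomaceous earth interface, ΣR_partial = 0.01388 K/W.
T_interface = T_in − Q·ΣR_partial = 257 °C − (391.7)(0.01388) = 252 °C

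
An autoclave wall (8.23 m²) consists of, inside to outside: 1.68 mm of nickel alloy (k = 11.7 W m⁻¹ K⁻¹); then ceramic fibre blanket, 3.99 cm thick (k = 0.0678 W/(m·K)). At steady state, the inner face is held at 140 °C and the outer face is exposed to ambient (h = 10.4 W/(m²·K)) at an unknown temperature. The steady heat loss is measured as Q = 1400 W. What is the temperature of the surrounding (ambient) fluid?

Sum the resistances:
  R_nickel alloy = L/(kA) = 0.00168/(11.7·8.23) = 1.745×10^-5 K/W
  R_ceramic fibre blanket = L/(kA) = 0.0399/(0.0678·8.23) = 0.07151 K/W
  R_conv,out = 1/(hA) = 1/(10.4·8.23) = 0.01168 K/W
ΣR = 0.08321 K/W
ΔT = Q·ΣR = 1400 × 0.08321 = 116.5 K
Heat flows outward, so T_out = T_in − ΔT = 140 − 116.5 = 23.5 °C

T_out = 23.5 °C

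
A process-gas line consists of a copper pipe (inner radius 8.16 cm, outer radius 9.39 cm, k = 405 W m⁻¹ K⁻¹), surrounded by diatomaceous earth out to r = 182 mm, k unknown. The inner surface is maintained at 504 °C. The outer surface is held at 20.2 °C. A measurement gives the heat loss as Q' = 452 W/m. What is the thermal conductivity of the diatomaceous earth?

ΣR = ΔT/Q' = |504 − 20.2|/452 = 1.070 m·K/W
Known resistances:
  R'_copper = ln(0.0939/0.0816)/(2πk) = 0.1404/(2π·405) = 5.517×10^-5 m·K/W
R_diatomaceous earth = ΣR − ΣR_known = 1.070 − 5.517×10^-5 = 1.070 m·K/W
ln(r₂/r₁)/(2πk) = 1.070 ⇒ k = 0.6618/(2π·1.070) = 0.0984 W/m·K

k = 0.0984 W/m·K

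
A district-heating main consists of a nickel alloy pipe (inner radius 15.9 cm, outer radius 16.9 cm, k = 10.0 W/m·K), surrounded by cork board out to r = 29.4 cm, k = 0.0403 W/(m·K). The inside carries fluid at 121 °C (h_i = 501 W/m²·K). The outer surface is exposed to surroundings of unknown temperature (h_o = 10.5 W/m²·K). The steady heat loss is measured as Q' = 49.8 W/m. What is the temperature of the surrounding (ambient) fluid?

Sum the resistances:
  R'_conv,in = 1/(2πr h) = 1/(2π·0.159·501) = 0.001998 m·K/W
  R'_nickel alloy = ln(0.169/0.159)/(2πk) = 0.06099/(2π·10.0) = 9.708×10^-4 m·K/W
  R'_cork board = ln(0.294/0.169)/(2πk) = 0.5537/(2π·0.0403) = 2.187 m·K/W
  R'_conv,out = 1/(2πr h) = 1/(2π·0.294·10.5) = 0.05156 m·K/W
ΣR = 2.241 m·K/W
ΔT = Q'·ΣR = 49.8 × 2.241 = 111.6 K
Heat flows outward, so T_out = T_in − ΔT = 121 − 111.6 = 9.4 °C

T_out = 9.4 °C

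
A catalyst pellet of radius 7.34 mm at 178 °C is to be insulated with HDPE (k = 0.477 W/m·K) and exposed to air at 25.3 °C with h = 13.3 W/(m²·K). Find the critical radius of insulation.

r_cr = 7.17 cm

For a sphere, r_cr = 2k_ins/h = 2·0.477/13.3 = 0.0717 m = 7.17 cm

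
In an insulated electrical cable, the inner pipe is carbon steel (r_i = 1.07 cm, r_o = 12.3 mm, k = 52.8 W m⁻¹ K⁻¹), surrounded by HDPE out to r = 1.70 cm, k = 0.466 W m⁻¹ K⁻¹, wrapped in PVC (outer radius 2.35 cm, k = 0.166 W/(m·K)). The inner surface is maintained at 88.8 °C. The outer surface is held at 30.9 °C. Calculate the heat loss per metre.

Resistance network (inner→outer):
  R'_carbon steel = ln(0.0123/0.0107)/(2πk) = 0.1394/(2π·52.8) = 4.201×10^-4 m·K/W
  R'_HDPE = ln(0.0170/0.0123)/(2πk) = 0.3236/(2π·0.466) = 0.1105 m·K/W
  R'_PVC = ln(0.0235/0.0170)/(2πk) = 0.3238/(2π·0.166) = 0.3104 m·K/W
ΣR = 4.201×10^-4 + 0.1105 + 0.3104 = 0.4213 m·K/W
Q' = ΔT/ΣR = (88.8 °C − 30.9 °C)/0.4213 = 137 W/m

Q' = 137 W/m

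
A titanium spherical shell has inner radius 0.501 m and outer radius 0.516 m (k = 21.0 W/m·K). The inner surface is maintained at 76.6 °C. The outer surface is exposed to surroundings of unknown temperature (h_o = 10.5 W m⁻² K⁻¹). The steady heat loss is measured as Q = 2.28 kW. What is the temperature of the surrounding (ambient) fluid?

T_out = 11.2 °C

Series resistances:
  R_titanium = (1/0.501 − 1/0.516)/(4πk) = 0.05802/(4π·21.0) = 2.199×10^-4 K/W
  R_conv,out = 1/(4πr²h) = 1/(4π·0.516²·10.5) = 0.02846 K/W
ΣR = 0.02868 K/W
ΔT = Q·ΣR = 2280 × 0.02868 = 65.39 K
Heat flows outward, so T_out = T_in − ΔT = 76.6 − 65.39 = 11.2 °C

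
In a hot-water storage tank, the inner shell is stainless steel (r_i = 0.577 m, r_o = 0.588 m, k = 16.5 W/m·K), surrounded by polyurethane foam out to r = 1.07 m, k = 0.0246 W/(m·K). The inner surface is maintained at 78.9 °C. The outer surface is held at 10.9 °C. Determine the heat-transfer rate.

Series thermal resistances, inner to outer:
  R_stainless steel = (1/0.577 − 1/0.588)/(4πk) = 0.03242/(4π·16.5) = 1.564×10^-4 K/W
  R_polyurethane foam = (1/0.588 − 1/1.07)/(4πk) = 0.7661/(4π·0.0246) = 2.478 K/W
ΣR = 1.564×10^-4 + 2.478 = 2.478 K/W
Q = ΔT/ΣR = (78.9 °C − 10.9 °C)/2.478 = 27.4 W

Q = 27.4 W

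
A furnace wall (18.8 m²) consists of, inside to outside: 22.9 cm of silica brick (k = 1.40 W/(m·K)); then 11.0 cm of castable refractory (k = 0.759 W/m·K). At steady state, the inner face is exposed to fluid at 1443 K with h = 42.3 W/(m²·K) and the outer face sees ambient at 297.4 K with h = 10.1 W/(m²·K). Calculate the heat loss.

Q = 50.0 kW

Series thermal resistances, inner to outer:
  R_conv,in = 1/(hA) = 1/(42.3·18.8) = 0.001257 K/W
  R_silica brick = L/(kA) = 0.229/(1.40·18.8) = 0.008701 K/W
  R_castable refractory = L/(kA) = 0.110/(0.759·18.8) = 0.007709 K/W
  R_conv,out = 1/(hA) = 1/(10.1·18.8) = 0.005266 K/W
ΣR = 0.001257 + 0.008701 + 0.007709 + 0.005266 = 0.02293 K/W
Q = ΔT/ΣR = (1443 K − 297.4 K)/0.02293 = 50000 W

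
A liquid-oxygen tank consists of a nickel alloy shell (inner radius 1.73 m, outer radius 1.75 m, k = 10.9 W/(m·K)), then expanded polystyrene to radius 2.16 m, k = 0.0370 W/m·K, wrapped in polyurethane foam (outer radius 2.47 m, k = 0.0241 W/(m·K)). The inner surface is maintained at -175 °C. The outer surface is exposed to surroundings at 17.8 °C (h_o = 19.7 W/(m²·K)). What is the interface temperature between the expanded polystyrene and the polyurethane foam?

Treat each layer as a resistance in series:
  R_nickel alloy = (1/1.73 − 1/1.75)/(4πk) = 0.006606/(4π·10.9) = 4.823×10^-5 K/W
  R_expanded polystyrene = (1/1.75 − 1/2.16)/(4πk) = 0.1085/(4π·0.0370) = 0.2333 K/W
  R_polyurethane foam = (1/2.16 − 1/2.47)/(4πk) = 0.05810/(4π·0.0241) = 0.1919 K/W
  R_conv,out = 1/(4πr²h) = 1/(4π·2.47²·19.7) = 6.621×10^-4 K/W
ΣR = 4.823×10^-5 + 0.2333 + 0.1919 + 6.621×10^-4 = 0.4259 K/W
Q = ΔT/ΣR = (-175 °C − 17.8 °C)/0.4259 = -452.7 W
From the inner boundary to the expanded polystyrene/polyurethane foam interface, ΣR_partial = 0.2333 K/W.
T_interface = T_in − Q·ΣR_partial = -175 °C − (-452.7)(0.2333) = -69.4 °C

T = -69.4 °C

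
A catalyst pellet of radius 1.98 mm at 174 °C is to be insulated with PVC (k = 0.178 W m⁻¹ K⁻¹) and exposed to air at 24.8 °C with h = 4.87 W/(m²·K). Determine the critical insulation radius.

For a sphere, r_cr = 2k_ins/h = 2·0.178/4.87 = 0.0731 m = 7.31 cm

r_cr = 7.31 cm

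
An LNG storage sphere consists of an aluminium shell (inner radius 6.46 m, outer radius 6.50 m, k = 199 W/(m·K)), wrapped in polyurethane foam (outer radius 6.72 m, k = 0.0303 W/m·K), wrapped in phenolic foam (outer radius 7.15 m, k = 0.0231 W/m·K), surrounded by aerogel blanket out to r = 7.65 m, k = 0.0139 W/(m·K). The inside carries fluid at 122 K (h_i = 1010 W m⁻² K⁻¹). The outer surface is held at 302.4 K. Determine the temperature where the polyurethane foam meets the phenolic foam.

Treat each layer as a resistance in series:
  R_conv,in = 1/(4πr²h) = 1/(4π·6.46²·1010) = 1.888×10^-6 K/W
  R_aluminium = (1/6.46 − 1/6.50)/(4πk) = 9.526×10^-4/(4π·199) = 3.809×10^-7 K/W
  R_polyurethane foam = (1/6.50 − 1/6.72)/(4πk) = 0.005037/(4π·0.0303) = 0.01323 K/W
  R_phenolic foam = (1/6.72 − 1/7.15)/(4πk) = 0.008949/(4π·0.0231) = 0.03083 K/W
  R_aerogel blanket = (1/7.15 − 1/7.65)/(4πk) = 0.009141/(4π·0.0139) = 0.05233 K/W
ΣR = 1.888×10^-6 + 3.809×10^-7 + 0.01323 + 0.03083 + 0.05233 = 0.09639 K/W
Q = ΔT/ΣR = (122 K − 302.4 K)/0.09639 = -1872 W
From the inner boundary to the polyurethane foam/phenolic foam interface, ΣR_partial = 0.01323 K/W.
T_interface = T_in − Q·ΣR_partial = 122 K − (-1872)(0.01323) = 147 K

T = 147 K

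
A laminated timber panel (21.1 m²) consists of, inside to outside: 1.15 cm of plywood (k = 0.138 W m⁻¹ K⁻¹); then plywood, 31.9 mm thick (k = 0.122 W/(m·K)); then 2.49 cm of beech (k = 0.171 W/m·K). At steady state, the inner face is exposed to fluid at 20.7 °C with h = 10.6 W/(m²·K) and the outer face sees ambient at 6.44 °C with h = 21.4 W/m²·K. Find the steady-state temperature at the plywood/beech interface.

T = 10.8 °C

Resistance network (inner→outer):
  R_conv,in = 1/(hA) = 1/(10.6·21.1) = 0.004471 K/W
  R_plywood = L/(kA) = 0.0115/(0.138·21.1) = 0.003949 K/W
  R_plywood = L/(kA) = 0.0319/(0.122·21.1) = 0.01239 K/W
  R_beech = L/(kA) = 0.0249/(0.171·21.1) = 0.006901 K/W
  R_conv,out = 1/(hA) = 1/(21.4·21.1) = 0.002215 K/W
ΣR = 0.004471 + 0.003949 + 0.01239 + 0.006901 + 0.002215 = 0.02993 K/W
Q = ΔT/ΣR = (20.7 °C − 6.44 °C)/0.02993 = 476.4 W
From the inner boundary to the plywood/beech interface, ΣR_partial = 0.02081 K/W.
T_interface = T_in − Q·ΣR_partial = 20.7 °C − (476.4)(0.02081) = 10.8 °C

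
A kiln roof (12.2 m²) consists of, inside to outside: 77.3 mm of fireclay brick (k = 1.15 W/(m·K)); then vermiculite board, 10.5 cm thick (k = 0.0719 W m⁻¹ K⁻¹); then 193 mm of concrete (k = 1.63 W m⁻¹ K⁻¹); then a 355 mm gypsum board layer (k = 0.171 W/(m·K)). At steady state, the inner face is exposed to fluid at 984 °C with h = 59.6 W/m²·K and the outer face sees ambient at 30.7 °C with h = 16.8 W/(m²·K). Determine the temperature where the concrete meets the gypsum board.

T = 567 °C

Series thermal resistances, inner to outer:
  R_conv,in = 1/(hA) = 1/(59.6·12.2) = 0.001375 K/W
  R_fireclay brick = L/(kA) = 0.0773/(1.15·12.2) = 0.005510 K/W
  R_vermiculite board = L/(kA) = 0.105/(0.0719·12.2) = 0.1197 K/W
  R_concrete = L/(kA) = 0.193/(1.63·12.2) = 0.009705 K/W
  R_gypsum board = L/(kA) = 0.355/(0.171·12.2) = 0.1702 K/W
  R_conv,out = 1/(hA) = 1/(16.8·12.2) = 0.004879 K/W
ΣR = 0.001375 + 0.005510 + 0.1197 + 0.009705 + 0.1702 + 0.004879 = 0.3114 K/W
Q = ΔT/ΣR = (984 °C − 30.7 °C)/0.3114 = 3061 W
From the inner boundary to the concrete/gypsum board interface, ΣR_partial = 0.1363 K/W.
T_interface = T_in − Q·ΣR_partial = 984 °C − (3061)(0.1363) = 567 °C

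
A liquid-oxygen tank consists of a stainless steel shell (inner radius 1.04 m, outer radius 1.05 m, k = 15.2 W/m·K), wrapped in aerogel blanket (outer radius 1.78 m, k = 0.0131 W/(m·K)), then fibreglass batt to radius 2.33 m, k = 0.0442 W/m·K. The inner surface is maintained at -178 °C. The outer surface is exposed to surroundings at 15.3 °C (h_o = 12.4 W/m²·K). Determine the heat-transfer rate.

Resistance network (inner→outer):
  R_stainless steel = (1/1.04 − 1/1.05)/(4πk) = 0.009158/(4π·15.2) = 4.794×10^-5 K/W
  R_aerogel blanket = (1/1.05 − 1/1.78)/(4πk) = 0.3906/(4π·0.0131) = 2.373 K/W
  R_fibreglass batt = (1/1.78 − 1/2.33)/(4πk) = 0.1326/(4π·0.0442) = 0.2388 K/W
  R_conv,out = 1/(4πr²h) = 1/(4π·2.33²·12.4) = 0.001182 K/W
ΣR = 4.794×10^-5 + 2.373 + 0.2388 + 0.001182 = 2.613 K/W
Q = ΔT/ΣR = (-178 °C − 15.3 °C)/2.613 = -74.0 W
(Negative Q ⇒ heat flows inward; heat gain = 74.0 W.)

Q = 74.0 W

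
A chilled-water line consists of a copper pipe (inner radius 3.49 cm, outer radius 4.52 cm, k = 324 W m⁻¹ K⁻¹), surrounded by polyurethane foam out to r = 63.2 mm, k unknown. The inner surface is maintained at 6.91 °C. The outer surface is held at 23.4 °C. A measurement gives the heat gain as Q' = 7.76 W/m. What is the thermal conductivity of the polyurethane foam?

ΣR = ΔT/Q' = |6.91 − 23.4|/7.76 = 2.125 m·K/W
Known resistances:
  R'_copper = ln(0.0452/0.0349)/(2πk) = 0.2586/(2π·324) = 1.270×10^-4 m·K/W
R_polyurethane foam = ΣR − ΣR_known = 2.125 − 1.270×10^-4 = 2.125 m·K/W
ln(r₂/r₁)/(2πk) = 2.125 ⇒ k = 0.3352/(2π·2.125) = 0.0251 W/m·K

k = 0.0251 W/m·K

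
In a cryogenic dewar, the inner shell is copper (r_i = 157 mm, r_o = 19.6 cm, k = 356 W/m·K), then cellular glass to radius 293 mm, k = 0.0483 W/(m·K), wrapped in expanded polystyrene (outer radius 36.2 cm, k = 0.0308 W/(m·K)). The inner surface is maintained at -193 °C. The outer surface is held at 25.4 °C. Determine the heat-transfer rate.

Q = 48.9 W

Resistance network (inner→outer):
  R_copper = (1/0.157 − 1/0.196)/(4πk) = 1.267/(4π·356) = 2.833×10^-4 K/W
  R_cellular glass = (1/0.196 − 1/0.293)/(4πk) = 1.689/(4π·0.0483) = 2.783 K/W
  R_expanded polystyrene = (1/0.293 − 1/0.362)/(4πk) = 0.6505/(4π·0.0308) = 1.681 K/W
ΣR = 2.833×10^-4 + 2.783 + 1.681 = 4.464 K/W
Q = ΔT/ΣR = (-193 °C − 25.4 °C)/4.464 = -48.9 W
(Negative Q ⇒ heat flows inward; heat gain = 48.9 W.)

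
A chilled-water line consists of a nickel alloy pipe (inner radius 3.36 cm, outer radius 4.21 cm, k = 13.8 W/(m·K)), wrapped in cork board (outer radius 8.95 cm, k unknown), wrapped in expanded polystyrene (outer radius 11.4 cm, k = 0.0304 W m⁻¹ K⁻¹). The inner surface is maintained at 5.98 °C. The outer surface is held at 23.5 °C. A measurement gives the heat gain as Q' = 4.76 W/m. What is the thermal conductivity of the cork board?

k = 0.0498 W/m·K

ΣR = ΔT/Q' = |5.98 − 23.5|/4.76 = 3.681 m·K/W
Known resistances:
  R'_nickel alloy = ln(0.0421/0.0336)/(2πk) = 0.2255/(2π·13.8) = 0.002601 m·K/W
  R'_expanded polystyrene = ln(0.114/0.0895)/(2πk) = 0.2420/(2π·0.0304) = 1.267 m·K/W
R_cork board = ΣR − ΣR_known = 3.681 − 1.270 = 2.411 m·K/W
ln(r₂/r₁)/(2πk) = 2.411 ⇒ k = 0.7542/(2π·2.411) = 0.0498 W/m·K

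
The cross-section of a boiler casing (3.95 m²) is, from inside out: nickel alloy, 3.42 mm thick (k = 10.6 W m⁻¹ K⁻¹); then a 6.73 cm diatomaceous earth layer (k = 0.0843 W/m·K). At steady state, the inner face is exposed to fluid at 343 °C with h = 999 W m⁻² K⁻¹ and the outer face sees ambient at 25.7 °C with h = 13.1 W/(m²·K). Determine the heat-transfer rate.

Q = 1430 W

Series thermal resistances, inner to outer:
  R_conv,in = 1/(hA) = 1/(999·3.95) = 2.534×10^-4 K/W
  R_nickel alloy = L/(kA) = 0.00342/(10.6·3.95) = 8.168×10^-5 K/W
  R_diatomaceous earth = L/(kA) = 0.0673/(0.0843·3.95) = 0.2021 K/W
  R_conv,out = 1/(hA) = 1/(13.1·3.95) = 0.01933 K/W
ΣR = 2.534×10^-4 + 8.168×10^-5 + 0.2021 + 0.01933 = 0.2218 K/W
Q = ΔT/ΣR = (343 °C − 25.7 °C)/0.2218 = 1430 W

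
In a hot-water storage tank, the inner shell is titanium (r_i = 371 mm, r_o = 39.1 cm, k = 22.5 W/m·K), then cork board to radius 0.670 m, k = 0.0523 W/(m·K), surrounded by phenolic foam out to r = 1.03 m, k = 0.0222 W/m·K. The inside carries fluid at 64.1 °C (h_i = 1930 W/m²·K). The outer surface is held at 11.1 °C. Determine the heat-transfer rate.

Series thermal resistances, inner to outer:
  R_conv,in = 1/(4πr²h) = 1/(4π·0.371²·1930) = 2.996×10^-4 K/W
  R_titanium = (1/0.371 − 1/0.391)/(4πk) = 0.1379/(4π·22.5) = 4.876×10^-4 K/W
  R_cork board = (1/0.391 − 1/0.670)/(4πk) = 1.065/(4π·0.0523) = 1.620 K/W
  R_phenolic foam = (1/0.670 − 1/1.03)/(4πk) = 0.5217/(4π·0.0222) = 1.870 K/W
ΣR = 2.996×10^-4 + 4.876×10^-4 + 1.620 + 1.870 = 3.491 K/W
Q = ΔT/ΣR = (64.1 °C − 11.1 °C)/3.491 = 15.2 W

Q = 15.2 W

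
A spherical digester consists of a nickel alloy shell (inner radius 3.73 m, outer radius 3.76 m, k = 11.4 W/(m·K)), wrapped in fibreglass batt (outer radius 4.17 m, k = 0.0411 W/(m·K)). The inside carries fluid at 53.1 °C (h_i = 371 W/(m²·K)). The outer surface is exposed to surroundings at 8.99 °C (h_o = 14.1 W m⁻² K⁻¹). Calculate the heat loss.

Q = 865 W

Resistance network (inner→outer):
  R_conv,in = 1/(4πr²h) = 1/(4π·3.73²·371) = 1.542×10^-5 K/W
  R_nickel alloy = (1/3.73 − 1/3.76)/(4πk) = 0.002139/(4π·11.4) = 1.493×10^-5 K/W
  R_fibreglass batt = (1/3.76 − 1/4.17)/(4πk) = 0.02615/(4π·0.0411) = 0.05063 K/W
  R_conv,out = 1/(4πr²h) = 1/(4π·4.17²·14.1) = 3.246×10^-4 K/W
ΣR = 1.542×10^-5 + 1.493×10^-5 + 0.05063 + 3.246×10^-4 = 0.05098 K/W
Q = ΔT/ΣR = (53.1 °C − 8.99 °C)/0.05098 = 865 W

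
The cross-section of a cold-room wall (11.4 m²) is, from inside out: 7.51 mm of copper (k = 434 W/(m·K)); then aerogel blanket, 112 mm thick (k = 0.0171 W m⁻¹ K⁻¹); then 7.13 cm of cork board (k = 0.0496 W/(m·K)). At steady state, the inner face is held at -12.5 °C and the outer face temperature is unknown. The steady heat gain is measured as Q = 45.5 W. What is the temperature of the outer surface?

Sum the resistances:
  R_copper = L/(kA) = 0.00751/(434·11.4) = 1.518×10^-6 K/W
  R_aerogel blanket = L/(kA) = 0.112/(0.0171·11.4) = 0.5745 K/W
  R_cork board = L/(kA) = 0.0713/(0.0496·11.4) = 0.1261 K/W
ΣR = 0.7006 K/W
ΔT = Q·ΣR = 45.5 × 0.7006 = 31.88 K
Heat flows inward, so T_out = T_in + ΔT = -12.5 + 31.88 = 19.4 °C

T_out = 19.4 °C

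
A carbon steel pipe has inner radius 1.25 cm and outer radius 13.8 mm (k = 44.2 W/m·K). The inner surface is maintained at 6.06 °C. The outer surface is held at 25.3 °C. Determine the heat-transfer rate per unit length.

Q' = 54.0 kW/m

Q' = 2πk·ΔT/ln(r₂/r₁) = 2π × 44.2 × 19.24 / ln(0.0138/0.0125) = 54000 W/m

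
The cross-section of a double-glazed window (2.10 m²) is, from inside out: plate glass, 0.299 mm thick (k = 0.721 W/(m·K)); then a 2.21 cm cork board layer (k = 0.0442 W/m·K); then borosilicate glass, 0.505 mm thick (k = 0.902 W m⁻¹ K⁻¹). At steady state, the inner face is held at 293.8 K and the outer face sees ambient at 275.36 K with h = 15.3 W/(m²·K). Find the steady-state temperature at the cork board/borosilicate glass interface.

T = 277.51 K

Series thermal resistances, inner to outer:
  R_plate glass = L/(kA) = 2.99×10^-4/(0.721·2.10) = 1.975×10^-4 K/W
  R_cork board = L/(kA) = 0.0221/(0.0442·2.10) = 0.2381 K/W
  R_borosilicate glass = L/(kA) = 5.05×10^-4/(0.902·2.10) = 2.666×10^-4 K/W
  R_conv,out = 1/(hA) = 1/(15.3·2.10) = 0.03112 K/W
ΣR = 1.975×10^-4 + 0.2381 + 2.666×10^-4 + 0.03112 = 0.2697 K/W
Q = ΔT/ΣR = (293.8 K − 275.36 K)/0.2697 = 68.37 W
From the inner boundary to the cork board/borosilicate glass interface, ΣR_partial = 0.2383 K/W.
T_interface = T_in − Q·ΣR_partial = 293.8 K − (68.37)(0.2383) = 277.51 K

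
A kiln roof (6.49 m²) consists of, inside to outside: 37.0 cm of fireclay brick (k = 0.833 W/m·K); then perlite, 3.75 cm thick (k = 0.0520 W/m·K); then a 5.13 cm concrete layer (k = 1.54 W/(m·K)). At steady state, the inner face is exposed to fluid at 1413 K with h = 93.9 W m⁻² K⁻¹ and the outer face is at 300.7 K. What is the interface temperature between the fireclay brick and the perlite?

Series thermal resistances, inner to outer:
  R_conv,in = 1/(hA) = 1/(93.9·6.49) = 0.001641 K/W
  R_fireclay brick = L/(kA) = 0.370/(0.833·6.49) = 0.06844 K/W
  R_perlite = L/(kA) = 0.0375/(0.0520·6.49) = 0.1111 K/W
  R_concrete = L/(kA) = 0.0513/(1.54·6.49) = 0.005133 K/W
ΣR = 0.001641 + 0.06844 + 0.1111 + 0.005133 = 0.1863 K/W
Q = ΔT/ΣR = (1413 K − 300.7 K)/0.1863 = 5970 W
From the inner boundary to the fireclay brick/perlite interface, ΣR_partial = 0.07008 K/W.
T_interface = T_in − Q·ΣR_partial = 1413 K − (5970)(0.07008) = 995 K

T = 995 K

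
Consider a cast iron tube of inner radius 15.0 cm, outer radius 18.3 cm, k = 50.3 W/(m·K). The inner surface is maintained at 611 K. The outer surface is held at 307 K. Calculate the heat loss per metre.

Q' = 483 kW/m

Q' = 2πk·ΔT/ln(r₂/r₁) = 2π × 50.3 × 304 / ln(0.183/0.150) = 4.83×10^5 W/m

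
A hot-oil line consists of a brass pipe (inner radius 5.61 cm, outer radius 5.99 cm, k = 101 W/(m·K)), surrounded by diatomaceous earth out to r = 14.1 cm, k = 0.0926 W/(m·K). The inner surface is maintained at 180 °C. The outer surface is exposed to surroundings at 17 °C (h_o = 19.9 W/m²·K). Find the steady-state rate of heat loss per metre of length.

Q' = 107 W/m

Series thermal resistances, inner to outer:
  R'_brass = ln(0.0599/0.0561)/(2πk) = 0.06554/(2π·101) = 1.033×10^-4 m·K/W
  R'_diatomaceous earth = ln(0.141/0.0599)/(2πk) = 0.8561/(2π·0.0926) = 1.471 m·K/W
  R'_conv,out = 1/(2πr h) = 1/(2π·0.141·19.9) = 0.05672 m·K/W
ΣR = 1.033×10^-4 + 1.471 + 0.05672 = 1.528 m·K/W
Q' = ΔT/ΣR = (180 °C − 17 °C)/1.528 = 107 W/m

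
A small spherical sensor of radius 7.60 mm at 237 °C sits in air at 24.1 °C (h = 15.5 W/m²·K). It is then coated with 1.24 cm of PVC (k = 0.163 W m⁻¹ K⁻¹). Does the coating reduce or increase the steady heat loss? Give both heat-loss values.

Critical radius for a sphere: r_cr = 2k/h = 0.0210 m = 2.10 cm.
Outer radius after coating: r₂ = 0.00760 + 0.0124 = 0.02000 m.
Since r₁ < r_cr and r₂ ≤ r_cr, the coating moves toward the maximum at r_cr — heat loss rises.
Bare: R = 1/(4πr₁²h) = 88.89 K/W; Q = 212.9/88.89 = 2.40 W.
Coated: R = R_cond + R_conv = 52.66 K/W; Q = 212.9/52.66 = 4.04 W.

increases: 2.40 → 4.04 W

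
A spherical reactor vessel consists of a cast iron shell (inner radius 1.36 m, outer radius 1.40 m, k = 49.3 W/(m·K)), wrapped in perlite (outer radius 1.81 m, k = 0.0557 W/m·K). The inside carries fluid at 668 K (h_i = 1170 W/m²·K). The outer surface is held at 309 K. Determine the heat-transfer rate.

Q = 1550 W

Treat each layer as a resistance in series:
  R_conv,in = 1/(4πr²h) = 1/(4π·1.36²·1170) = 3.677×10^-5 K/W
  R_cast iron = (1/1.36 − 1/1.40)/(4πk) = 0.02101/(4π·49.3) = 3.391×10^-5 K/W
  R_perlite = (1/1.40 − 1/1.81)/(4πk) = 0.1618/(4π·0.0557) = 0.2312 K/W
ΣR = 3.677×10^-5 + 3.391×10^-5 + 0.2312 = 0.2313 K/W
Q = ΔT/ΣR = (668 K − 309 K)/0.2313 = 1550 W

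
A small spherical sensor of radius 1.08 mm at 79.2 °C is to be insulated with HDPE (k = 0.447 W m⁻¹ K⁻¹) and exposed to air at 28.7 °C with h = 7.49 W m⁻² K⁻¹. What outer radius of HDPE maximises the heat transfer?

For a sphere, r_cr = 2k_ins/h = 2·0.447/7.49 = 0.119 m = 11.9 cm

r_cr = 11.9 cm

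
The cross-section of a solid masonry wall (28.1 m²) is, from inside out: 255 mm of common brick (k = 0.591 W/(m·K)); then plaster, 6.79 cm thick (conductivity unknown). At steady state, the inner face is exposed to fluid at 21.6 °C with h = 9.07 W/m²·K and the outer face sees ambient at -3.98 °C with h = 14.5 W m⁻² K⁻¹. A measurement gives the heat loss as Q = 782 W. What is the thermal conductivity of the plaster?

ΣR = ΔT/Q = |21.6 − -3.98|/782 = 0.03271 K/W
Known resistances:
  R_conv,in = 1/(hA) = 1/(9.07·28.1) = 0.003924 K/W
  R_common brick = L/(kA) = 0.255/(0.591·28.1) = 0.01535 K/W
  R_conv,out = 1/(hA) = 1/(14.5·28.1) = 0.002454 K/W
R_plaster = ΣR − ΣR_known = 0.03271 − 0.02173 = 0.01098 K/W
L/(kA) = 0.01098 ⇒ k = 0.0679/(0.01098·28.1) = 0.220 W/m·K

k = 0.220 W/m·K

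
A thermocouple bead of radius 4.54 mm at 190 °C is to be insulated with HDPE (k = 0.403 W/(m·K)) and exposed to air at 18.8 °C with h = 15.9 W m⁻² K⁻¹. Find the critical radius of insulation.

r_cr = 5.07 cm

For a sphere, r_cr = 2k_ins/h = 2·0.403/15.9 = 0.0507 m = 5.07 cm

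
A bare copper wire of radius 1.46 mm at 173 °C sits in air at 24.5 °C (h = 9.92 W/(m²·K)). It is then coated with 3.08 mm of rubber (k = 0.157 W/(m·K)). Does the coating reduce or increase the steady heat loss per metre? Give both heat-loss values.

increases: 13.5 → 31.7 W/m

Critical radius for a cylinder: r_cr = k/h = 0.0158 m = 1.58 cm.
Outer radius after coating: r₂ = 0.00146 + 0.00308 = 0.00454 m.
Since r₁ < r_cr and r₂ ≤ r_cr, the coating moves toward the maximum at r_cr — heat loss rises.
Bare: R = 1/(2πr₁h) = 10.99 m·K/W; Q = 148.5/10.99 = 13.5 W/m.
Coated: R = R_cond + R_conv = 4.684 m·K/W; Q = 148.5/4.684 = 31.7 W/m.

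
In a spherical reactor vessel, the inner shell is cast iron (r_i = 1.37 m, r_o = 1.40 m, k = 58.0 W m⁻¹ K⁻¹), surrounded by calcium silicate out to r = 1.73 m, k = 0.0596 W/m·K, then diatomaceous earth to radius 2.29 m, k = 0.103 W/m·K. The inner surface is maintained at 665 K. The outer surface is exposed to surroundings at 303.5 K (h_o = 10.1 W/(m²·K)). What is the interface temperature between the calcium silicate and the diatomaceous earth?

Series thermal resistances, inner to outer:
  R_cast iron = (1/1.37 − 1/1.40)/(4πk) = 0.01564/(4π·58.0) = 2.146×10^-5 K/W
  R_calcium silicate = (1/1.40 − 1/1.73)/(4πk) = 0.1363/(4π·0.0596) = 0.1819 K/W
  R_diatomaceous earth = (1/1.73 − 1/2.29)/(4πk) = 0.1414/(4π·0.103) = 0.1092 K/W
  R_conv,out = 1/(4πr²h) = 1/(4π·2.29²·10.1) = 0.001502 K/W
ΣR = 2.146×10^-5 + 0.1819 + 0.1092 + 0.001502 = 0.2926 K/W
Q = ΔT/ΣR = (665 K − 303.5 K)/0.2926 = 1235 W
From the inner boundary to the calcium silicate/diatomaceous earth interface, ΣR_partial = 0.1819 K/W.
T_interface = T_in − Q·ΣR_partial = 665 K − (1235)(0.1819) = 440 K

T = 440 K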